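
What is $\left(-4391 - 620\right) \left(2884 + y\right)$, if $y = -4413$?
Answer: $7661819$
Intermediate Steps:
$\left(-4391 - 620\right) \left(2884 + y\right) = \left(-4391 - 620\right) \left(2884 - 4413\right) = \left(-5011\right) \left(-1529\right) = 7661819$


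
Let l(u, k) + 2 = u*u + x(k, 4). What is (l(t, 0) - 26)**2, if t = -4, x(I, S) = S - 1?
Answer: 81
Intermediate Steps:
x(I, S) = -1 + S
l(u, k) = 1 + u**2 (l(u, k) = -2 + (u*u + (-1 + 4)) = -2 + (u**2 + 3) = -2 + (3 + u**2) = 1 + u**2)
(l(t, 0) - 26)**2 = ((1 + (-4)**2) - 26)**2 = ((1 + 16) - 26)**2 = (17 - 26)**2 = (-9)**2 = 81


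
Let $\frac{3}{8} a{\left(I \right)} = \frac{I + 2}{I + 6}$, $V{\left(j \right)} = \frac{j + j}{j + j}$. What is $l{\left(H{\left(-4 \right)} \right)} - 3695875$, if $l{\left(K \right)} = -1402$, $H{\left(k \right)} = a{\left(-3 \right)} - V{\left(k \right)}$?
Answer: $-3697277$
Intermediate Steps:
$V{\left(j \right)} = 1$ ($V{\left(j \right)} = \frac{2 j}{2 j} = 2 j \frac{1}{2 j} = 1$)
$a{\left(I \right)} = \frac{8 \left(2 + I\right)}{3 \left(6 + I\right)}$ ($a{\left(I \right)} = \frac{8 \frac{I + 2}{I + 6}}{3} = \frac{8 \frac{2 + I}{6 + I}}{3} = \frac{8 \left(2 + I\right)}{3 \left(6 + I\right)}$)
$H{\left(k \right)} = - \frac{17}{9}$ ($H{\left(k \right)} = \frac{8 \left(2 - 3\right)}{3 \left(6 - 3\right)} - 1 = \frac{8}{3} \cdot \frac{1}{3} \left(-1\right) - 1 = - \frac{8}{9} - 1 = - \frac{17}{9}$)
$l{\left(H{\left(-4 \right)} \right)} - 3695875 = -1402 - 3695875 = -3697277$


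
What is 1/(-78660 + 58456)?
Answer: -1/20204 ≈ -4.9495e-5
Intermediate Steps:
1/(-78660 + 58456) = 1/(-20204) = -1/20204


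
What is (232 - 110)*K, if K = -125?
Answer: -15250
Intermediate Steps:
(232 - 110)*K = (232 - 110)*(-125) = 122*(-125) = -15250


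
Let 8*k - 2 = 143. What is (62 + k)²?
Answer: 410881/64 ≈ 6420.0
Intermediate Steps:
k = 145/8 (k = ¼ + (⅛)*143 = ¼ + 143/8 = 145/8 ≈ 18.125)
(62 + k)² = (62 + 145/8)² = (641/8)² = 410881/64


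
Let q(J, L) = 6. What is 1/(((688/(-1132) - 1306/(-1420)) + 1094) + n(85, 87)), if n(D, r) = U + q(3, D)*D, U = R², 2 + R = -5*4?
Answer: 200930/419604519 ≈ 0.00047886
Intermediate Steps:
R = -22 (R = -2 - 5*4 = -2 - 20 = -22)
U = 484 (U = (-22)² = 484)
n(D, r) = 484 + 6*D
1/(((688/(-1132) - 1306/(-1420)) + 1094) + n(85, 87)) = 1/(((688/(-1132) - 1306/(-1420)) + 1094) + (484 + 6*85)) = 1/(((688*(-1/1132) - 1306*(-1/1420)) + 1094) + (484 + 510)) = 1/(((-172/283 + 653/710) + 1094) + 994) = 1/((62679/200930 + 1094) + 994) = 1/(219880099/200930 + 994) = 1/(419604519/200930) = 200930/419604519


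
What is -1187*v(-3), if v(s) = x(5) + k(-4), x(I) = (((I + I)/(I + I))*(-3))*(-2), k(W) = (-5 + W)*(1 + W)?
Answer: -39171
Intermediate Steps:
k(W) = (1 + W)*(-5 + W)
x(I) = 6 (x(I) = (((2*I)/((2*I)))*(-3))*(-2) = (((2*I)*(1/(2*I)))*(-3))*(-2) = (1*(-3))*(-2) = -3*(-2) = 6)
v(s) = 33 (v(s) = 6 + (-5 + (-4)² - 4*(-4)) = 6 + (-5 + 16 + 16) = 6 + 27 = 33)
-1187*v(-3) = -1187*33 = -39171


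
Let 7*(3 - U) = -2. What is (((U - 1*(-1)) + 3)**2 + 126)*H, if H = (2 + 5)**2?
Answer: 8775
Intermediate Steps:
U = 23/7 (U = 3 - 1/7*(-2) = 3 + 2/7 = 23/7 ≈ 3.2857)
H = 49 (H = 7**2 = 49)
(((U - 1*(-1)) + 3)**2 + 126)*H = (((23/7 - 1*(-1)) + 3)**2 + 126)*49 = (((23/7 + 1) + 3)**2 + 126)*49 = ((30/7 + 3)**2 + 126)*49 = ((51/7)**2 + 126)*49 = (2601/49 + 126)*49 = (8775/49)*49 = 8775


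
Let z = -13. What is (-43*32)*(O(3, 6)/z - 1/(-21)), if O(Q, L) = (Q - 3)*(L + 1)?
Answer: -1376/21 ≈ -65.524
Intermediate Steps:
O(Q, L) = (1 + L)*(-3 + Q) (O(Q, L) = (-3 + Q)*(1 + L) = (1 + L)*(-3 + Q))
(-43*32)*(O(3, 6)/z - 1/(-21)) = (-43*32)*((-3 + 3 - 3*6 + 6*3)/(-13) - 1/(-21)) = -1376*((-3 + 3 - 18 + 18)*(-1/13) - 1*(-1/21)) = -1376*(0*(-1/13) + 1/21) = -1376*(0 + 1/21) = -1376*1/21 = -1376/21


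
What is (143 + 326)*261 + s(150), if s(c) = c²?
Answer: 144909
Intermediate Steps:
(143 + 326)*261 + s(150) = (143 + 326)*261 + 150² = 469*261 + 22500 = 122409 + 22500 = 144909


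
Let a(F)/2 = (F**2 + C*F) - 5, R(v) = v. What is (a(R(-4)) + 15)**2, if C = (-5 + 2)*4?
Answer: 17689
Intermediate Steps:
C = -12 (C = -3*4 = -12)
a(F) = -10 - 24*F + 2*F**2 (a(F) = 2*((F**2 - 12*F) - 5) = 2*(-5 + F**2 - 12*F) = -10 - 24*F + 2*F**2)
(a(R(-4)) + 15)**2 = ((-10 - 24*(-4) + 2*(-4)**2) + 15)**2 = ((-10 + 96 + 2*16) + 15)**2 = ((-10 + 96 + 32) + 15)**2 = (118 + 15)**2 = 133**2 = 17689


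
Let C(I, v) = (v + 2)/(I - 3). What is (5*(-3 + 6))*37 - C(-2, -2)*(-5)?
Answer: 555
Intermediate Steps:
C(I, v) = (2 + v)/(-3 + I)
(5*(-3 + 6))*37 - C(-2, -2)*(-5) = (5*(-3 + 6))*37 - (2 - 2)/(-3 - 2)*(-5) = (5*3)*37 - 0/(-5)*(-5) = 15*37 - (-⅕*0)*(-5) = 555 - 0*(-5) = 555 - 1*0 = 555 + 0 = 555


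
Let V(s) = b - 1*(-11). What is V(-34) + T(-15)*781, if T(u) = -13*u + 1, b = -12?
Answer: 153075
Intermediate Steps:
T(u) = 1 - 13*u
V(s) = -1 (V(s) = -12 - 1*(-11) = -12 + 11 = -1)
V(-34) + T(-15)*781 = -1 + (1 - 13*(-15))*781 = -1 + (1 + 195)*781 = -1 + 196*781 = -1 + 153076 = 153075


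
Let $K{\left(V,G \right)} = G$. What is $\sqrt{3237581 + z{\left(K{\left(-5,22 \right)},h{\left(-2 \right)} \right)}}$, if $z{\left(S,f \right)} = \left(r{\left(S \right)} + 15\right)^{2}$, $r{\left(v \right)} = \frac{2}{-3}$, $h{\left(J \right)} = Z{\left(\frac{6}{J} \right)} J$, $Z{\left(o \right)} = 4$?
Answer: $\frac{\sqrt{29140078}}{3} \approx 1799.4$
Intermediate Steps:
$h{\left(J \right)} = 4 J$
$r{\left(v \right)} = - \frac{2}{3}$ ($r{\left(v \right)} = 2 \left(- \frac{1}{3}\right) = - \frac{2}{3}$)
$z{\left(S,f \right)} = \frac{1849}{9}$ ($z{\left(S,f \right)} = \left(- \frac{2}{3} + 15\right)^{2} = \left(\frac{43}{3}\right)^{2} = \frac{1849}{9}$)
$\sqrt{3237581 + z{\left(K{\left(-5,22 \right)},h{\left(-2 \right)} \right)}} = \sqrt{3237581 + \frac{1849}{9}} = \sqrt{\frac{29140078}{9}} = \frac{\sqrt{29140078}}{3}$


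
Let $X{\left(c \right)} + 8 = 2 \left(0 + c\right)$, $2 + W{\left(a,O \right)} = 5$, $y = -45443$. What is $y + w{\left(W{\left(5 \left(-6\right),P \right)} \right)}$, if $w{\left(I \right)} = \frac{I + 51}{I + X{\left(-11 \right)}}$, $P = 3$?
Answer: $-45445$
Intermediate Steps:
$W{\left(a,O \right)} = 3$ ($W{\left(a,O \right)} = -2 + 5 = 3$)
$X{\left(c \right)} = -8 + 2 c$ ($X{\left(c \right)} = -8 + 2 \left(0 + c\right) = -8 + 2 c$)
$w{\left(I \right)} = \frac{51 + I}{-30 + I}$ ($w{\left(I \right)} = \frac{I + 51}{I + \left(-8 + 2 \left(-11\right)\right)} = \frac{51 + I}{I - 30} = \frac{51 + I}{-30 + I}$)
$y + w{\left(W{\left(5 \left(-6\right),P \right)} \right)} = -45443 + \frac{51 + 3}{-30 + 3} = -45443 + \frac{1}{-27} \cdot 54 = -45443 - 2 = -45445$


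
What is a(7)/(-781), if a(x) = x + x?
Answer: -14/781 ≈ -0.017926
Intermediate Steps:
a(x) = 2*x
a(7)/(-781) = (2*7)/(-781) = 14*(-1/781) = -14/781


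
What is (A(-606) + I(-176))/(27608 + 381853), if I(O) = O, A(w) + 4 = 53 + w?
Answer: -733/409461 ≈ -0.0017902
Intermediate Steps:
A(w) = 49 + w (A(w) = -4 + (53 + w) = 49 + w)
(A(-606) + I(-176))/(27608 + 381853) = ((49 - 606) - 176)/(27608 + 381853) = (-557 - 176)/409461 = -733*1/409461 = -733/409461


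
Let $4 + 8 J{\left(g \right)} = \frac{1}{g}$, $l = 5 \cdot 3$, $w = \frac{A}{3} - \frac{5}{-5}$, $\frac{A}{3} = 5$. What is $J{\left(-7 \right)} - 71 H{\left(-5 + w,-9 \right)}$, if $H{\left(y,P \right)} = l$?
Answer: $- \frac{59669}{56} \approx -1065.5$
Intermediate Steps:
$A = 15$ ($A = 3 \cdot 5 = 15$)
$w = 6$ ($w = \frac{15}{3} - \frac{5}{-5} = 15 \cdot \frac{1}{3} - -1 = 5 + 1 = 6$)
$l = 15$
$H{\left(y,P \right)} = 15$
$J{\left(g \right)} = - \frac{1}{2} + \frac{1}{8 g}$
$J{\left(-7 \right)} - 71 H{\left(-5 + w,-9 \right)} = \frac{1 - -28}{8 \left(-7\right)} - 1065 = \frac{1}{8} \left(- \frac{1}{7}\right) \left(1 + 28\right) - 1065 = \frac{1}{8} \left(- \frac{1}{7}\right) 29 - 1065 = - \frac{29}{56} - 1065 = - \frac{59669}{56}$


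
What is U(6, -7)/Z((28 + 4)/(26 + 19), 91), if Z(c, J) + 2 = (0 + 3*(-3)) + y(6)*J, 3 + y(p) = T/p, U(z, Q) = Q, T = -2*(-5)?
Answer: 21/397 ≈ 0.052897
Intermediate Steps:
T = 10
y(p) = -3 + 10/p
Z(c, J) = -11 - 4*J/3 (Z(c, J) = -2 + ((0 + 3*(-3)) + (-3 + 10/6)*J) = -2 + ((0 - 9) + (-3 + 10*(1/6))*J) = -2 + (-9 + (-3 + 5/3)*J) = -2 + (-9 - 4*J/3) = -11 - 4*J/3)
U(6, -7)/Z((28 + 4)/(26 + 19), 91) = -7/(-11 - 4/3*91) = -7/(-11 - 364/3) = -7/(-397/3) = -7*(-3/397) = 21/397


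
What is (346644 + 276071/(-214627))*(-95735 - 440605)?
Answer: -5700442623636540/30661 ≈ -1.8592e+11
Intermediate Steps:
(346644 + 276071/(-214627))*(-95735 - 440605) = (346644 + 276071*(-1/214627))*(-536340) = (346644 - 276071/214627)*(-536340) = (74398885717/214627)*(-536340) = -5700442623636540/30661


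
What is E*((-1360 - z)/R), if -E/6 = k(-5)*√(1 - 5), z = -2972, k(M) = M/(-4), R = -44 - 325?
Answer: 8060*I/123 ≈ 65.528*I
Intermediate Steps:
R = -369
k(M) = -M/4 (k(M) = M*(-¼) = -M/4)
E = -15*I (E = -6*(-¼*(-5))*√(1 - 5) = -15*√(-4)/2 = -15*2*I/2 = -15*I ≈ -15.0*I)
E*((-1360 - z)/R) = (-15*I)*((-1360 - 1*(-2972))/(-369)) = (-15*I)*((-1360 + 2972)*(-1/369)) = (-15*I)*(1612*(-1/369)) = -15*I*(-1612/369) = 8060*I/123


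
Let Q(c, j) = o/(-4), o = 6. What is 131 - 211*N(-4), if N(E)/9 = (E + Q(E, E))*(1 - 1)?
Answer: 131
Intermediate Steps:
Q(c, j) = -3/2 (Q(c, j) = 6/(-4) = 6*(-1/4) = -3/2)
N(E) = 0 (N(E) = 9*((E - 3/2)*(1 - 1)) = 9*((-3/2 + E)*0) = 9*0 = 0)
131 - 211*N(-4) = 131 - 211*0 = 131 + 0 = 131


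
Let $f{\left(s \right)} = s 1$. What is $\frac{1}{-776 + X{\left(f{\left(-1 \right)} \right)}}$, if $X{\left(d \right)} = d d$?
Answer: $- \frac{1}{775} \approx -0.0012903$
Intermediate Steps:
$f{\left(s \right)} = s$
$X{\left(d \right)} = d^{2}$
$\frac{1}{-776 + X{\left(f{\left(-1 \right)} \right)}} = \frac{1}{-776 + \left(-1\right)^{2}} = \frac{1}{-776 + 1} = \frac{1}{-775} = - \frac{1}{775}$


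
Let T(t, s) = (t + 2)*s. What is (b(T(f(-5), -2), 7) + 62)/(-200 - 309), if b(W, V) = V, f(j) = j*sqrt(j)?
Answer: -69/509 ≈ -0.13556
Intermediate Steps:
f(j) = j**(3/2)
T(t, s) = s*(2 + t) (T(t, s) = (2 + t)*s = s*(2 + t))
(b(T(f(-5), -2), 7) + 62)/(-200 - 309) = (7 + 62)/(-200 - 309) = 69/(-509) = 69*(-1/509) = -69/509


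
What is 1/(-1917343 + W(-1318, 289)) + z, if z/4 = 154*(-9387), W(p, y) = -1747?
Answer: -11096930663281/1919090 ≈ -5.7824e+6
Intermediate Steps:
z = -5782392 (z = 4*(154*(-9387)) = 4*(-1445598) = -5782392)
1/(-1917343 + W(-1318, 289)) + z = 1/(-1917343 - 1747) - 5782392 = 1/(-1919090) - 5782392 = -1/1919090 - 5782392 = -11096930663281/1919090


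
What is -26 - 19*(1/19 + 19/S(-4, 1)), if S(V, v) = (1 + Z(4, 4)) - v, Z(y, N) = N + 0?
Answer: -469/4 ≈ -117.25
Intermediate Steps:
Z(y, N) = N
S(V, v) = 5 - v (S(V, v) = (1 + 4) - v = 5 - v)
-26 - 19*(1/19 + 19/S(-4, 1)) = -26 - 19*(1/19 + 19/(5 - 1*1)) = -26 - 19*(1*(1/19) + 19/(5 - 1)) = -26 - 19*(1/19 + 19/4) = -26 - 19*365/76 = -26 - 365/4 = -469/4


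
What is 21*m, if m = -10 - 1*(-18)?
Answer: 168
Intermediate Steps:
m = 8 (m = -10 + 18 = 8)
21*m = 21*8 = 168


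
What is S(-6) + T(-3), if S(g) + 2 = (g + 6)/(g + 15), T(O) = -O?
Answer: 1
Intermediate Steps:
S(g) = -2 + (6 + g)/(15 + g) (S(g) = -2 + (g + 6)/(g + 15) = -2 + (6 + g)/(15 + g))
S(-6) + T(-3) = (-24 - 1*(-6))/(15 - 6) - 1*(-3) = (-24 + 6)/9 + 3 = (⅑)*(-18) + 3 = -2 + 3 = 1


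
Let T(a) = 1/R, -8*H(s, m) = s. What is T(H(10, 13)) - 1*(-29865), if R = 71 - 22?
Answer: 1463386/49 ≈ 29865.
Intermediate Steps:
R = 49
H(s, m) = -s/8
T(a) = 1/49
T(H(10, 13)) - 1*(-29865) = 1/49 - 1*(-29865) = 1/49 + 29865 = 1463386/49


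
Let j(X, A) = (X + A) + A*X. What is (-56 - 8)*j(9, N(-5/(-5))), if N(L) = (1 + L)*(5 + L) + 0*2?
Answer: -8256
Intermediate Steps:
N(L) = (1 + L)*(5 + L) (N(L) = (1 + L)*(5 + L) + 0 = (1 + L)*(5 + L))
j(X, A) = A + X + A*X (j(X, A) = (A + X) + A*X = A + X + A*X)
(-56 - 8)*j(9, N(-5/(-5))) = (-56 - 8)*((5 + (-5/(-5))² + 6*(-5/(-5))) + 9 + (5 + (-5/(-5))² + 6*(-5/(-5)))*9) = -64*((5 + (-5*(-⅕))² + 6*(-5*(-⅕))) + 9 + (5 + (-5*(-⅕))² + 6*(-5*(-⅕)))*9) = -64*((5 + 1² + 6*1) + 9 + (5 + 1² + 6*1)*9) = -64*((5 + 1 + 6) + 9 + (5 + 1 + 6)*9) = -64*(12 + 9 + 12*9) = -64*(12 + 9 + 108) = -64*129 = -8256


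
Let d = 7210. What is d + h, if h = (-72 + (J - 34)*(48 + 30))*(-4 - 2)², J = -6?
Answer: -107702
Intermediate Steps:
h = -114912 (h = (-72 + (-6 - 34)*(48 + 30))*(-4 - 2)² = (-72 - 40*78)*(-6)² = (-72 - 3120)*36 = -3192*36 = -114912)
d + h = 7210 - 114912 = -107702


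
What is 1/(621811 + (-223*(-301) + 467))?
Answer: 1/689401 ≈ 1.4505e-6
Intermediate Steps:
1/(621811 + (-223*(-301) + 467)) = 1/(621811 + (67123 + 467)) = 1/(621811 + 67590) = 1/689401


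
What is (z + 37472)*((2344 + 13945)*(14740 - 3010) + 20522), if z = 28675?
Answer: 12640062774324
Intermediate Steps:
(z + 37472)*((2344 + 13945)*(14740 - 3010) + 20522) = (28675 + 37472)*((2344 + 13945)*(14740 - 3010) + 20522) = 66147*(16289*11730 + 20522) = 66147*(191069970 + 20522) = 66147*191090492 = 12640062774324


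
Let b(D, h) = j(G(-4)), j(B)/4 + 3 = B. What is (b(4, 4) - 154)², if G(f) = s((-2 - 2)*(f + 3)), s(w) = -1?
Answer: 28900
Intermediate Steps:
G(f) = -1
j(B) = -12 + 4*B
b(D, h) = -16 (b(D, h) = -12 + 4*(-1) = -12 - 4 = -16)
(b(4, 4) - 154)² = (-16 - 154)² = (-170)² = 28900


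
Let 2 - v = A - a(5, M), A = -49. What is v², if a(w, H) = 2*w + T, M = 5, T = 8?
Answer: 4761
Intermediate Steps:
a(w, H) = 8 + 2*w (a(w, H) = 2*w + 8 = 8 + 2*w)
v = 69 (v = 2 - (-49 - (8 + 2*5)) = 2 - (-49 - (8 + 10)) = 2 - (-49 - 1*18) = 2 - (-49 - 18) = 2 - 1*(-67) = 2 + 67 = 69)
v² = 69² = 4761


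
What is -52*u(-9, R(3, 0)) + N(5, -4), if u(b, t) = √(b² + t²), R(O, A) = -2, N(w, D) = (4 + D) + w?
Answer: 5 - 52*√85 ≈ -474.42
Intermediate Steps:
N(w, D) = 4 + D + w
-52*u(-9, R(3, 0)) + N(5, -4) = -52*√((-9)² + (-2)²) + (4 - 4 + 5) = -52*√(81 + 4) + 5 = -52*√85 + 5 = 5 - 52*√85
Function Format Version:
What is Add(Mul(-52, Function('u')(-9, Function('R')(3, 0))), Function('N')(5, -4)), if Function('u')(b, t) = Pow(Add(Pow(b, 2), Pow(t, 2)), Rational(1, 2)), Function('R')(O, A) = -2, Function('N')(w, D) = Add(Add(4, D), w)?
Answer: Add(5, Mul(-52, Pow(85, Rational(1, 2)))) ≈ -474.42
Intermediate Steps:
Function('N')(w, D) = Add(4, D, w)
Add(Mul(-52, Function('u')(-9, Function('R')(3, 0))), Function('N')(5, -4)) = Add(Mul(-52, Pow(Add(Pow(-9, 2), Pow(-2, 2)), Rational(1, 2))), Add(4, -4, 5)) = Add(Mul(-52, Pow(Add(81, 4), Rational(1, 2))), 5) = Add(Mul(-52, Pow(85, Rational(1, 2))), 5) = Add(5, Mul(-52, Pow(85, Rational(1, 2))))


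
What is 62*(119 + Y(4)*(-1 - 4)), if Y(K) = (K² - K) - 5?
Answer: 5208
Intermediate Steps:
Y(K) = -5 + K² - K
62*(119 + Y(4)*(-1 - 4)) = 62*(119 + (-5 + 4² - 1*4)*(-1 - 4)) = 62*(119 + (-5 + 16 - 4)*(-5)) = 62*(119 + 7*(-5)) = 62*(119 - 35) = 62*84 = 5208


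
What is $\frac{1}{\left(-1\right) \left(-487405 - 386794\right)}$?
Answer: $\frac{1}{874199} \approx 1.1439 \cdot 10^{-6}$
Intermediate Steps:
$\frac{1}{\left(-1\right) \left(-487405 - 386794\right)} = \frac{1}{\left(-1\right) \left(-874199\right)} = \frac{1}{874199}$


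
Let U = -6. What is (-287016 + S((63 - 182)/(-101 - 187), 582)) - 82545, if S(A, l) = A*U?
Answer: -17739047/48 ≈ -3.6956e+5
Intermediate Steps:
S(A, l) = -6*A (S(A, l) = A*(-6) = -6*A)
(-287016 + S((63 - 182)/(-101 - 187), 582)) - 82545 = (-287016 - 6*(63 - 182)/(-101 - 187)) - 82545 = (-287016 - (-714)/(-288)) - 82545 = (-287016 - (-714)*(-1)/288) - 82545 = (-287016 - 6*119/288) - 82545 = (-287016 - 119/48) - 82545 = -13776887/48 - 82545 = -17739047/48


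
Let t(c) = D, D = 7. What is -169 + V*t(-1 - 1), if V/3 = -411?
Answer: -8800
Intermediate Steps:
V = -1233 (V = 3*(-411) = -1233)
t(c) = 7
-169 + V*t(-1 - 1) = -169 - 1233*7 = -169 - 8631 = -8800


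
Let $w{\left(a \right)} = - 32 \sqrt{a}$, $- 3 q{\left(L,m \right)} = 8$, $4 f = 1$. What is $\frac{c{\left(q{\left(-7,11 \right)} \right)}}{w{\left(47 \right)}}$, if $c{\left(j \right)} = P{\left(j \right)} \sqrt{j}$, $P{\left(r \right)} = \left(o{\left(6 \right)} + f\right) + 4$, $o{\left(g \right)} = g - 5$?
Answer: $- \frac{7 i \sqrt{282}}{3008} \approx - 0.039079 i$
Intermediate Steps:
$f = \frac{1}{4}$ ($f = \frac{1}{4} \cdot 1 = \frac{1}{4} \approx 0.25$)
$o{\left(g \right)} = -5 + g$
$q{\left(L,m \right)} = - \frac{8}{3}$ ($q{\left(L,m \right)} = \left(- \frac{1}{3}\right) 8 = - \frac{8}{3}$)
$P{\left(r \right)} = \frac{21}{4}$ ($P{\left(r \right)} = \left(\left(-5 + 6\right) + \frac{1}{4}\right) + 4 = \left(1 + \frac{1}{4}\right) + 4 = \frac{5}{4} + 4 = \frac{21}{4}$)
$c{\left(j \right)} = \frac{21 \sqrt{j}}{4}$
$\frac{c{\left(q{\left(-7,11 \right)} \right)}}{w{\left(47 \right)}} = \frac{\frac{21}{4} \sqrt{- \frac{8}{3}}}{\left(-32\right) \sqrt{47}} = \frac{21 \frac{2 i \sqrt{6}}{3}}{4} \left(- \frac{\sqrt{47}}{1504}\right) = \frac{7 i \sqrt{6}}{2} \left(- \frac{\sqrt{47}}{1504}\right) = - \frac{7 i \sqrt{282}}{3008}$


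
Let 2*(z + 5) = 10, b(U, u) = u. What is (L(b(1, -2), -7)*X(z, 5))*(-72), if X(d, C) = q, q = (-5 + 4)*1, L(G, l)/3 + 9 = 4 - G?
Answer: -648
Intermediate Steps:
L(G, l) = -15 - 3*G (L(G, l) = -27 + 3*(4 - G) = -27 + (12 - 3*G) = -15 - 3*G)
z = 0 (z = -5 + (½)*10 = -5 + 5 = 0)
q = -1 (q = -1*1 = -1)
X(d, C) = -1
(L(b(1, -2), -7)*X(z, 5))*(-72) = ((-15 - 3*(-2))*(-1))*(-72) = ((-15 + 6)*(-1))*(-72) = -9*(-1)*(-72) = 9*(-72) = -648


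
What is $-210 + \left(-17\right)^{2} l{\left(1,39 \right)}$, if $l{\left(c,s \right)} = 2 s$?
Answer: $22332$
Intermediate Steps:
$-210 + \left(-17\right)^{2} l{\left(1,39 \right)} = -210 + \left(-17\right)^{2} \cdot 2 \cdot 39 = -210 + 289 \cdot 78 = -210 + 22542 = 22332$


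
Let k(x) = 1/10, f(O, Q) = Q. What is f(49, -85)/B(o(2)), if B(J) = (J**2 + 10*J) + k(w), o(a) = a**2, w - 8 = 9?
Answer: -50/33 ≈ -1.5152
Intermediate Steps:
w = 17 (w = 8 + 9 = 17)
k(x) = 1/10
B(J) = 1/10 + J**2 + 10*J (B(J) = (J**2 + 10*J) + 1/10 = 1/10 + J**2 + 10*J)
f(49, -85)/B(o(2)) = -85/(1/10 + (2**2)**2 + 10*2**2) = -85/(1/10 + 4**2 + 10*4) = -85/(1/10 + 16 + 40) = -85/561/10 = -85*10/561 = -50/33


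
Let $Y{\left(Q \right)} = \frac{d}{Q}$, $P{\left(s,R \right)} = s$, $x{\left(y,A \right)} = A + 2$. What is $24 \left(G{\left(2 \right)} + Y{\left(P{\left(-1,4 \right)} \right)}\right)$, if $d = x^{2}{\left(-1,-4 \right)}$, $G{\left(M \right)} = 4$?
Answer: $0$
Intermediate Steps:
$x{\left(y,A \right)} = 2 + A$
$d = 4$ ($d = \left(2 - 4\right)^{2} = \left(-2\right)^{2} = 4$)
$Y{\left(Q \right)} = \frac{4}{Q}$
$24 \left(G{\left(2 \right)} + Y{\left(P{\left(-1,4 \right)} \right)}\right) = 24 \left(4 + \frac{4}{-1}\right) = 24 \left(4 + 4 \left(-1\right)\right) = 24 \left(4 - 4\right) = 24 \cdot 0 = 0$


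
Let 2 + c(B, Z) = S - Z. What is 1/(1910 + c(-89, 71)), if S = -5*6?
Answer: 1/1807 ≈ 0.00055340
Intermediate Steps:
S = -30
c(B, Z) = -32 - Z (c(B, Z) = -2 + (-30 - Z) = -32 - Z)
1/(1910 + c(-89, 71)) = 1/(1910 + (-32 - 1*71)) = 1/(1910 + (-32 - 71)) = 1/(1910 - 103) = 1/1807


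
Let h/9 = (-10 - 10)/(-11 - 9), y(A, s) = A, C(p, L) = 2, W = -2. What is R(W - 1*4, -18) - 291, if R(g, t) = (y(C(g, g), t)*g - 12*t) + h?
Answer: -78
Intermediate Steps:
h = 9 (h = 9*((-10 - 10)/(-11 - 9)) = 9*(-20/(-20)) = 9*(-20*(-1/20)) = 9*1 = 9)
R(g, t) = 9 - 12*t + 2*g (R(g, t) = (2*g - 12*t) + 9 = (-12*t + 2*g) + 9 = 9 - 12*t + 2*g)
R(W - 1*4, -18) - 291 = (9 - 12*(-18) + 2*(-2 - 1*4)) - 291 = (9 + 216 + 2*(-2 - 4)) - 291 = (9 + 216 + 2*(-6)) - 291 = (9 + 216 - 12) - 291 = 213 - 291 = -78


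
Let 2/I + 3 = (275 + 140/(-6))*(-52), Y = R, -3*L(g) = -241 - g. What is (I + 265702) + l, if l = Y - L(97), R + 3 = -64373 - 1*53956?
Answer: 17347944650/117807 ≈ 1.4726e+5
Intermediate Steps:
L(g) = 241/3 + g/3 (L(g) = -(-241 - g)/3 = 241/3 + g/3)
R = -118332 (R = -3 + (-64373 - 1*53956) = -3 + (-64373 - 53956) = -3 - 118329 = -118332)
Y = -118332
I = -6/39269 (I = 2/(-3 + (275 + 140/(-6))*(-52)) = 2/(-3 + (275 + 140*(-⅙))*(-52)) = 2/(-3 + (275 - 70/3)*(-52)) = 2/(-3 + (755/3)*(-52)) = 2/(-3 - 39260/3) = 2/(-39269/3) = 2*(-3/39269) = -6/39269 ≈ -0.00015279)
l = -355334/3 (l = -118332 - (241/3 + (⅓)*97) = -118332 - (241/3 + 97/3) = -118332 - 1*338/3 = -118332 - 338/3 = -355334/3 ≈ -1.1844e+5)
(I + 265702) + l = (-6/39269 + 265702) - 355334/3 = 10433851832/39269 - 355334/3 = 17347944650/117807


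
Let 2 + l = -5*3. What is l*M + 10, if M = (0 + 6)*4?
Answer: -398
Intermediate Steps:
M = 24 (M = 6*4 = 24)
l = -17 (l = -2 - 5*3 = -2 - 15 = -17)
l*M + 10 = -17*24 + 10 = -408 + 10 = -398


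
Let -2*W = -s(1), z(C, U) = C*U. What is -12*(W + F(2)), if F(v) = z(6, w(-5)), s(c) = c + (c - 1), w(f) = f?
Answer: 354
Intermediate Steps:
s(c) = -1 + 2*c (s(c) = c + (-1 + c) = -1 + 2*c)
F(v) = -30 (F(v) = 6*(-5) = -30)
W = ½ (W = -(-1)*(-1 + 2*1)/2 = -(-1)*(-1 + 2)/2 = -(-1)/2 = -½*(-1) = ½ ≈ 0.50000)
-12*(W + F(2)) = -12*(½ - 30) = -12*(-59)/2 = -3*(-118) = 354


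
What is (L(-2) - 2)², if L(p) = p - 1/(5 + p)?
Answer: 169/9 ≈ 18.778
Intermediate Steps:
(L(-2) - 2)² = ((-1 + (-2)² + 5*(-2))/(5 - 2) - 2)² = ((-1 + 4 - 10)/3 - 2)² = ((⅓)*(-7) - 2)² = (-7/3 - 2)² = (-13/3)² = 169/9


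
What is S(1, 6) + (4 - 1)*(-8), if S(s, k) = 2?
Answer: -22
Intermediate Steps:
S(1, 6) + (4 - 1)*(-8) = 2 + (4 - 1)*(-8) = 2 + 3*(-8) = 2 - 24 = -22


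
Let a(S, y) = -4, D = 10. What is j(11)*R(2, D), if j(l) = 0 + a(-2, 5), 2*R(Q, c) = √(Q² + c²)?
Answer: -4*√26 ≈ -20.396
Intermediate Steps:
R(Q, c) = √(Q² + c²)/2
j(l) = -4 (j(l) = 0 - 4 = -4)
j(11)*R(2, D) = -2*√(2² + 10²) = -2*√(4 + 100) = -2*√104 = -2*2*√26 = -4*√26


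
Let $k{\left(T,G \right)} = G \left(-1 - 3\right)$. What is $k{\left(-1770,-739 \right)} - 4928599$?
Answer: $-4925643$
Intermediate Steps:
$k{\left(T,G \right)} = - 4 G$ ($k{\left(T,G \right)} = G \left(-4\right) = - 4 G$)
$k{\left(-1770,-739 \right)} - 4928599 = \left(-4\right) \left(-739\right) - 4928599 = 2956 - 4928599 = -4925643$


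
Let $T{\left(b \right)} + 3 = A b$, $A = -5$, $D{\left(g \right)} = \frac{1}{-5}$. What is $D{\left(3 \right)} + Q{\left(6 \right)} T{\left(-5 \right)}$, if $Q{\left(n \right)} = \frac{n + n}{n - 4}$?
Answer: $\frac{659}{5} \approx 131.8$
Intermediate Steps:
$D{\left(g \right)} = - \frac{1}{5}$
$T{\left(b \right)} = -3 - 5 b$
$Q{\left(n \right)} = \frac{2 n}{-4 + n}$
$D{\left(3 \right)} + Q{\left(6 \right)} T{\left(-5 \right)} = - \frac{1}{5} + 2 \cdot 6 \frac{1}{-4 + 6} \left(-3 - -25\right) = - \frac{1}{5} + 2 \cdot 6 \cdot \frac{1}{2} \left(-3 + 25\right) = - \frac{1}{5} + 2 \cdot 6 \cdot \frac{1}{2} \cdot 22 = - \frac{1}{5} + 6 \cdot 22 = - \frac{1}{5} + 132 = \frac{659}{5}$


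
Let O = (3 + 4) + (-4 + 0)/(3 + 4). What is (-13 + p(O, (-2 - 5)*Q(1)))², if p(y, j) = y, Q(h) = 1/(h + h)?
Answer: 2116/49 ≈ 43.184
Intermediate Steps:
O = 45/7 (O = 7 - 4/7 = 45/7 ≈ 6.4286)
Q(h) = 1/(2*h)
(-13 + p(O, (-2 - 5)*Q(1)))² = (-13 + 45/7)² = (-46/7)² = 2116/49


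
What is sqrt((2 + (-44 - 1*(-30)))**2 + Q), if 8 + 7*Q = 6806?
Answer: sqrt(54642)/7 ≈ 33.394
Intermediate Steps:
Q = 6798/7 (Q = -8/7 + (1/7)*6806 = -8/7 + 6806/7 = 6798/7 ≈ 971.14)
sqrt((2 + (-44 - 1*(-30)))**2 + Q) = sqrt((2 + (-44 - 1*(-30)))**2 + 6798/7) = sqrt((2 + (-44 + 30))**2 + 6798/7) = sqrt((2 - 14)**2 + 6798/7) = sqrt((-12)**2 + 6798/7) = sqrt(144 + 6798/7) = sqrt(7806/7) = sqrt(54642)/7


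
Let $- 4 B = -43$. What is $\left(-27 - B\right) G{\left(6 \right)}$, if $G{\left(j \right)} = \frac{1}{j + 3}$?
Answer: $- \frac{151}{36} \approx -4.1944$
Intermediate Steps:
$G{\left(j \right)} = \frac{1}{3 + j}$
$B = \frac{43}{4}$ ($B = \left(- \frac{1}{4}\right) \left(-43\right) = \frac{43}{4} \approx 10.75$)
$\left(-27 - B\right) G{\left(6 \right)} = \frac{-27 - \frac{43}{4}}{3 + 6} = \frac{-27 - \frac{43}{4}}{9} = \left(- \frac{151}{4}\right) \frac{1}{9} = - \frac{151}{36}$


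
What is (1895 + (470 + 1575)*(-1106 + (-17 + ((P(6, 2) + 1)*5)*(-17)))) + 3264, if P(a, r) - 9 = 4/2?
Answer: -4377276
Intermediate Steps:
P(a, r) = 11 (P(a, r) = 9 + 4/2 = 9 + 4*(½) = 9 + 2 = 11)
(1895 + (470 + 1575)*(-1106 + (-17 + ((P(6, 2) + 1)*5)*(-17)))) + 3264 = (1895 + (470 + 1575)*(-1106 + (-17 + ((11 + 1)*5)*(-17)))) + 3264 = (1895 + 2045*(-1106 + (-17 + (12*5)*(-17)))) + 3264 = (1895 + 2045*(-1106 + (-17 + 60*(-17)))) + 3264 = (1895 + 2045*(-1106 + (-17 - 1020))) + 3264 = (1895 + 2045*(-1106 - 1037)) + 3264 = (1895 + 2045*(-2143)) + 3264 = (1895 - 4382435) + 3264 = -4380540 + 3264 = -4377276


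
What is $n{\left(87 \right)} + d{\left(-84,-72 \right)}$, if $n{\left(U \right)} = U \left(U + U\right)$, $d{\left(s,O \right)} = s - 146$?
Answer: $14908$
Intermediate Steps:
$d{\left(s,O \right)} = -146 + s$
$n{\left(U \right)} = 2 U^{2}$ ($n{\left(U \right)} = U 2 U = 2 U^{2}$)
$n{\left(87 \right)} + d{\left(-84,-72 \right)} = 2 \cdot 87^{2} - 230 = 2 \cdot 7569 - 230 = 15138 - 230 = 14908$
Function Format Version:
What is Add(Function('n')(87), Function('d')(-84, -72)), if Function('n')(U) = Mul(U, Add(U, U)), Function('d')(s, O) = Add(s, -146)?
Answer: 14908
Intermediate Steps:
Function('d')(s, O) = Add(-146, s)
Function('n')(U) = Mul(2, Pow(U, 2)) (Function('n')(U) = Mul(U, Mul(2, U)) = Mul(2, Pow(U, 2)))
Add(Function('n')(87), Function('d')(-84, -72)) = Add(Mul(2, Pow(87, 2)), Add(-146, -84)) = Add(Mul(2, 7569), -230) = Add(15138, -230) = 14908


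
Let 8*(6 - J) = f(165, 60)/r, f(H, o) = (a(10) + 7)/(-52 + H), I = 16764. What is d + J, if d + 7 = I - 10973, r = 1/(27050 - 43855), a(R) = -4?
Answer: 5284575/904 ≈ 5845.8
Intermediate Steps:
r = -1/16805 (r = 1/(-16805) = -1/16805 ≈ -5.9506e-5)
f(H, o) = 3/(-52 + H) (f(H, o) = (-4 + 7)/(-52 + H) = 3/(-52 + H))
d = 5784 (d = -7 + (16764 - 10973) = -7 + 5791 = 5784)
J = 55839/904 (J = 6 - 3/(-52 + 165)/(8*(-1/16805)) = 6 - 3/113*(-16805)/8 = 6 - 3*(1/113)*(-16805)/8 = 6 - 3*(-16805)/904 = 6 - 1/8*(-50415/113) = 6 + 50415/904 = 55839/904 ≈ 61.769)
d + J = 5784 + 55839/904 = 5284575/904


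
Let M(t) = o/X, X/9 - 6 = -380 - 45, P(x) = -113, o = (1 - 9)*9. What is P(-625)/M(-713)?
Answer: -47347/8 ≈ -5918.4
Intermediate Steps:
o = -72 (o = -8*9 = -72)
X = -3771 (X = 54 + 9*(-380 - 45) = 54 + 9*(-425) = 54 - 3825 = -3771)
M(t) = 8/419 (M(t) = -72/(-3771) = -72*(-1/3771) = 8/419)
P(-625)/M(-713) = -113/8/419 = -113*419/8 = -47347/8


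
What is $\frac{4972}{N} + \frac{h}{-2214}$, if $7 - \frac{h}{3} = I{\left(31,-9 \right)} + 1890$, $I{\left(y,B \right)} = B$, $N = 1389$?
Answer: $\frac{1045387}{170847} \approx 6.1189$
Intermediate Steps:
$h = -5622$ ($h = 21 - 3 \left(-9 + 1890\right) = 21 - 5643 = -5622$)
$\frac{4972}{N} + \frac{h}{-2214} = \frac{4972}{1389} - \frac{5622}{-2214} = 4972 \cdot \frac{1}{1389} - - \frac{937}{369} = \frac{4972}{1389} + \frac{937}{369} = \frac{1045387}{170847}$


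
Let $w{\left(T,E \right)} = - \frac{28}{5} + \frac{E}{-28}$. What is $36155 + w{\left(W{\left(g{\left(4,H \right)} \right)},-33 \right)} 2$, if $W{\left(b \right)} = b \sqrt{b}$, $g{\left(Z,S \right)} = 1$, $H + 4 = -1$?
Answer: $\frac{2530231}{70} \approx 36146.0$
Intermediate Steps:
$H = -5$ ($H = -4 - 1 = -5$)
$W{\left(b \right)} = b^{\frac{3}{2}}$
$w{\left(T,E \right)} = - \frac{28}{5} - \frac{E}{28}$ ($w{\left(T,E \right)} = \left(-28\right) \frac{1}{5} + E \left(- \frac{1}{28}\right) = - \frac{28}{5} - \frac{E}{28}$)
$36155 + w{\left(W{\left(g{\left(4,H \right)} \right)},-33 \right)} 2 = 36155 + \left(- \frac{28}{5} - - \frac{33}{28}\right) 2 = 36155 + \left(- \frac{28}{5} + \frac{33}{28}\right) 2 = 36155 - \frac{619}{70} = \frac{2530231}{70}$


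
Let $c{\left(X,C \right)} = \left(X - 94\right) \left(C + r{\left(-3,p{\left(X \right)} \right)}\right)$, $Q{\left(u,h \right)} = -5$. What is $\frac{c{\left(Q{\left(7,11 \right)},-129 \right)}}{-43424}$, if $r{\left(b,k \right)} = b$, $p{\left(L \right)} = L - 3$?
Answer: $- \frac{3267}{10856} \approx -0.30094$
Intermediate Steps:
$p{\left(L \right)} = -3 + L$
$c{\left(X,C \right)} = \left(-94 + X\right) \left(-3 + C\right)$ ($c{\left(X,C \right)} = \left(X - 94\right) \left(C - 3\right) = \left(-94 + X\right) \left(-3 + C\right)$)
$\frac{c{\left(Q{\left(7,11 \right)},-129 \right)}}{-43424} = \frac{282 - -12126 - -15 - -645}{-43424} = \left(282 + 12126 + 15 + 645\right) \left(- \frac{1}{43424}\right) = 13068 \left(- \frac{1}{43424}\right) = - \frac{3267}{10856}$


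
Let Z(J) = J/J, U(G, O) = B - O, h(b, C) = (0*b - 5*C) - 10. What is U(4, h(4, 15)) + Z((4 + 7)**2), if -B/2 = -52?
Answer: 190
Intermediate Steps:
B = 104 (B = -2*(-52) = 104)
h(b, C) = -10 - 5*C (h(b, C) = (0 - 5*C) - 10 = -5*C - 10 = -10 - 5*C)
U(G, O) = 104 - O
Z(J) = 1
U(4, h(4, 15)) + Z((4 + 7)**2) = (104 - (-10 - 5*15)) + 1 = (104 - (-10 - 75)) + 1 = (104 - 1*(-85)) + 1 = (104 + 85) + 1 = 189 + 1 = 190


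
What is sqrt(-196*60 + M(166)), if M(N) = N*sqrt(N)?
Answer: sqrt(-11760 + 166*sqrt(166)) ≈ 98.088*I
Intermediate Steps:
M(N) = N**(3/2)
sqrt(-196*60 + M(166)) = sqrt(-196*60 + 166**(3/2)) = sqrt(-11760 + 166*sqrt(166))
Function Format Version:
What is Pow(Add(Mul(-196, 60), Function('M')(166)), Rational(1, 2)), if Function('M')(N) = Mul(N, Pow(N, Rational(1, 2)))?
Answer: Pow(Add(-11760, Mul(166, Pow(166, Rational(1, 2)))), Rational(1, 2)) ≈ Mul(98.088, I)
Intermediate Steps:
Function('M')(N) = Pow(N, Rational(3, 2))
Pow(Add(Mul(-196, 60), Function('M')(166)), Rational(1, 2)) = Pow(Add(Mul(-196, 60), Pow(166, Rational(3, 2))), Rational(1, 2)) = Pow(Add(-11760, Mul(166, Pow(166, Rational(1, 2)))), Rational(1, 2))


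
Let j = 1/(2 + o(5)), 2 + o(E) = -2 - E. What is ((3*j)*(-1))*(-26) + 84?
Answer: 510/7 ≈ 72.857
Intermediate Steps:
o(E) = -4 - E (o(E) = -2 + (-2 - E) = -4 - E)
j = -1/7 (j = 1/(2 + (-4 - 1*5)) = 1/(2 + (-4 - 5)) = 1/(2 - 9) = 1/(-7) = -1/7 ≈ -0.14286)
((3*j)*(-1))*(-26) + 84 = ((3*(-1/7))*(-1))*(-26) + 84 = -3/7*(-1)*(-26) + 84 = (3/7)*(-26) + 84 = -78/7 + 84 = 510/7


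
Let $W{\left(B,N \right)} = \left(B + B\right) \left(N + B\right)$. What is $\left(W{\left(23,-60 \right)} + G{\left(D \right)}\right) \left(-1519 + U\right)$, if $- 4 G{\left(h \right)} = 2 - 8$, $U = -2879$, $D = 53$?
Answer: $7478799$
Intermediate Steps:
$W{\left(B,N \right)} = 2 B \left(B + N\right)$
$G{\left(h \right)} = \frac{3}{2}$ ($G{\left(h \right)} = - \frac{2 - 8}{4} = \left(- \frac{1}{4}\right) \left(-6\right) = \frac{3}{2}$)
$\left(W{\left(23,-60 \right)} + G{\left(D \right)}\right) \left(-1519 + U\right) = \left(2 \cdot 23 \left(23 - 60\right) + \frac{3}{2}\right) \left(-1519 - 2879\right) = \left(2 \cdot 23 \left(-37\right) + \frac{3}{2}\right) \left(-4398\right) = \left(-1702 + \frac{3}{2}\right) \left(-4398\right) = \left(- \frac{3401}{2}\right) \left(-4398\right) = 7478799$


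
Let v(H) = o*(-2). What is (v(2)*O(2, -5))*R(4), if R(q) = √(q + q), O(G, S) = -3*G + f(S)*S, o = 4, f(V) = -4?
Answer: -224*√2 ≈ -316.78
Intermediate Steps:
O(G, S) = -4*S - 3*G (O(G, S) = -3*G - 4*S = -4*S - 3*G)
R(q) = √2*√q (R(q) = √(2*q) = √2*√q)
v(H) = -8 (v(H) = 4*(-2) = -8)
(v(2)*O(2, -5))*R(4) = (-8*(-4*(-5) - 3*2))*(√2*√4) = (-8*(20 - 6))*(√2*2) = (-8*14)*(2*√2) = -224*√2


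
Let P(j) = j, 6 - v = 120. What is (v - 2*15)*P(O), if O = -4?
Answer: 576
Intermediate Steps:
v = -114 (v = 6 - 1*120 = 6 - 120 = -114)
(v - 2*15)*P(O) = (-114 - 2*15)*(-4) = (-114 - 30)*(-4) = -144*(-4) = 576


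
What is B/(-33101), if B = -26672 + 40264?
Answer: -13592/33101 ≈ -0.41062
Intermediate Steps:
B = 13592
B/(-33101) = 13592/(-33101) = 13592*(-1/33101) = -13592/33101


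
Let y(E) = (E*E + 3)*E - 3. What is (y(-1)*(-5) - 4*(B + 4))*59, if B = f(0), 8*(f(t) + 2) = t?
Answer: 1593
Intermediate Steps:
f(t) = -2 + t/8
B = -2 (B = -2 + (1/8)*0 = -2 + 0 = -2)
y(E) = -3 + E*(3 + E**2) (y(E) = (E**2 + 3)*E - 3 = (3 + E**2)*E - 3 = E*(3 + E**2) - 3 = -3 + E*(3 + E**2))
(y(-1)*(-5) - 4*(B + 4))*59 = ((-3 + (-1)**3 + 3*(-1))*(-5) - 4*(-2 + 4))*59 = ((-3 - 1 - 3)*(-5) - 4*2)*59 = (-7*(-5) - 8)*59 = (35 - 8)*59 = 27*59 = 1593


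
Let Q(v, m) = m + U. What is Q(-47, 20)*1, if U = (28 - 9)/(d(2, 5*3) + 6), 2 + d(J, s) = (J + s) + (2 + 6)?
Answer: 599/29 ≈ 20.655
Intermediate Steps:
d(J, s) = 6 + J + s (d(J, s) = -2 + ((J + s) + (2 + 6)) = -2 + ((J + s) + 8) = -2 + (8 + J + s) = 6 + J + s)
U = 19/29 (U = (28 - 9)/((6 + 2 + 5*3) + 6) = 19/((6 + 2 + 15) + 6) = 19/(23 + 6) = 19/29 ≈ 0.65517)
Q(v, m) = 19/29 + m (Q(v, m) = m + 19/29 = 19/29 + m)
Q(-47, 20)*1 = (19/29 + 20)*1 = (599/29)*1 = 599/29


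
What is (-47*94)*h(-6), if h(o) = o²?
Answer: -159048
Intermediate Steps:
(-47*94)*h(-6) = -47*94*(-6)² = -4418*36 = -159048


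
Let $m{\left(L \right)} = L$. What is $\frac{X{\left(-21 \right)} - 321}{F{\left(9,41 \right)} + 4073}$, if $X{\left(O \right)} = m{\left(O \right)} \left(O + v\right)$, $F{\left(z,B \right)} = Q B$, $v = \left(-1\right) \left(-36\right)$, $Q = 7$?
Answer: $- \frac{159}{1090} \approx -0.14587$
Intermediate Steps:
$v = 36$
$F{\left(z,B \right)} = 7 B$
$X{\left(O \right)} = O \left(36 + O\right)$ ($X{\left(O \right)} = O \left(O + 36\right) = O \left(36 + O\right)$)
$\frac{X{\left(-21 \right)} - 321}{F{\left(9,41 \right)} + 4073} = \frac{- 21 \left(36 - 21\right) - 321}{7 \cdot 41 + 4073} = \frac{\left(-21\right) 15 - 321}{287 + 4073} = \frac{-315 - 321}{4360} = \left(-636\right) \frac{1}{4360} = - \frac{159}{1090}$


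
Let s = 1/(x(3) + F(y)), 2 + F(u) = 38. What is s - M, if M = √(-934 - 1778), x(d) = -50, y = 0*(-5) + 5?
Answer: -1/14 - 2*I*√678 ≈ -0.071429 - 52.077*I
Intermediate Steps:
y = 5 (y = 0 + 5 = 5)
F(u) = 36 (F(u) = -2 + 38 = 36)
M = 2*I*√678 (M = √(-2712) = 2*I*√678 ≈ 52.077*I)
s = -1/14 (s = 1/(-50 + 36) = 1/(-14) = -1/14 ≈ -0.071429)
s - M = -1/14 - 2*I*√678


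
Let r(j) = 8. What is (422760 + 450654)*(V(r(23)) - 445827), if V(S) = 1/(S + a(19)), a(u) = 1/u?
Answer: -6619654393552/17 ≈ -3.8939e+11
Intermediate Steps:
V(S) = 1/(1/19 + S) (V(S) = 1/(S + 1/19) = 1/(1/19 + S))
(422760 + 450654)*(V(r(23)) - 445827) = (422760 + 450654)*(19/(1 + 19*8) - 445827) = 873414*(19/(1 + 152) - 445827) = 873414*(19/153 - 445827) = 873414*(-68211512/153) = -6619654393552/17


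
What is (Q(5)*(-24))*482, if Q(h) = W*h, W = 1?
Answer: -57840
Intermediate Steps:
Q(h) = h (Q(h) = 1*h = h)
(Q(5)*(-24))*482 = (5*(-24))*482 = -120*482 = -57840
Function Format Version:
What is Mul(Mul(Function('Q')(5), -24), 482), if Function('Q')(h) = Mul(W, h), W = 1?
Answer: -57840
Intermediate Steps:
Function('Q')(h) = h (Function('Q')(h) = Mul(1, h) = h)
Mul(Mul(Function('Q')(5), -24), 482) = Mul(Mul(5, -24), 482) = Mul(-120, 482) = -57840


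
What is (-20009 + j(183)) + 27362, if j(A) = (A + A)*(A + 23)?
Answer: 82749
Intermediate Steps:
j(A) = 2*A*(23 + A) (j(A) = (2*A)*(23 + A) = 2*A*(23 + A))
(-20009 + j(183)) + 27362 = (-20009 + 2*183*(23 + 183)) + 27362 = (-20009 + 2*183*206) + 27362 = (-20009 + 75396) + 27362 = 55387 + 27362 = 82749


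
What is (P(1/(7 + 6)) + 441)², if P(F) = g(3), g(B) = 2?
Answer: 196249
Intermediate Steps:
P(F) = 2
(P(1/(7 + 6)) + 441)² = (2 + 441)² = 443² = 196249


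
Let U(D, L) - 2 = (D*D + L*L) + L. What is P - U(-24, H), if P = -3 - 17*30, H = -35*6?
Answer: -44981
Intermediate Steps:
H = -210
P = -513 (P = -3 - 510 = -513)
U(D, L) = 2 + L + D² + L² (U(D, L) = 2 + ((D*D + L*L) + L) = 2 + ((D² + L²) + L) = 2 + (L + D² + L²) = 2 + L + D² + L²)
P - U(-24, H) = -513 - (2 - 210 + (-24)² + (-210)²) = -513 - (2 - 210 + 576 + 44100) = -513 - 1*44468 = -513 - 44468 = -44981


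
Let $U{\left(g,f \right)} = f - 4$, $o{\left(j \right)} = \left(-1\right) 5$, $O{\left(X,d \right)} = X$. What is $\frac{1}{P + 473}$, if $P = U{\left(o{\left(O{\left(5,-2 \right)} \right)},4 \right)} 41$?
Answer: $\frac{1}{473} \approx 0.0021142$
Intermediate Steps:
$o{\left(j \right)} = -5$
$U{\left(g,f \right)} = -4 + f$
$P = 0$ ($P = \left(-4 + 4\right) 41 = 0 \cdot 41 = 0$)
$\frac{1}{P + 473} = \frac{1}{0 + 473} = \frac{1}{473}$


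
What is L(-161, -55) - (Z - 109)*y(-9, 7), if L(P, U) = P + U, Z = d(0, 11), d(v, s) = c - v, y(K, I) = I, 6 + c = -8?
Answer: 645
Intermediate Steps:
c = -14 (c = -6 - 8 = -14)
d(v, s) = -14 - v
Z = -14 (Z = -14 - 1*0 = -14 + 0 = -14)
L(-161, -55) - (Z - 109)*y(-9, 7) = (-161 - 55) - (-14 - 109)*7 = -216 - (-123)*7 = -216 - 1*(-861) = -216 + 861 = 645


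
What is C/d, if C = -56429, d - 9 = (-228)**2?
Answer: -56429/51993 ≈ -1.0853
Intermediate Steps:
d = 51993 (d = 9 + (-228)**2 = 9 + 51984 = 51993)
C/d = -56429/51993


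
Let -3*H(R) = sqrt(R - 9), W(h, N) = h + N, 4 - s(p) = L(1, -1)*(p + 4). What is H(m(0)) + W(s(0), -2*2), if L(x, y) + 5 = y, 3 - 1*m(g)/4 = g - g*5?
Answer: 24 - sqrt(3)/3 ≈ 23.423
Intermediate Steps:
m(g) = 12 + 16*g (m(g) = 12 - 4*(g - g*5) = 12 - 4*(g - 5*g) = 12 - (-16)*g = 12 + 16*g)
L(x, y) = -5 + y
s(p) = 28 + 6*p (s(p) = 4 - (-5 - 1)*(p + 4) = 4 - (-6)*(4 + p) = 4 - (-24 - 6*p) = 4 + (24 + 6*p) = 28 + 6*p)
W(h, N) = N + h
H(R) = -sqrt(-9 + R)/3 (H(R) = -sqrt(R - 9)/3 = -sqrt(-9 + R)/3)
H(m(0)) + W(s(0), -2*2) = -sqrt(-9 + (12 + 16*0))/3 + (-2*2 + (28 + 6*0)) = -sqrt(-9 + (12 + 0))/3 + (-4 + (28 + 0)) = -sqrt(-9 + 12)/3 + (-4 + 28) = -sqrt(3)/3 + 24 = 24 - sqrt(3)/3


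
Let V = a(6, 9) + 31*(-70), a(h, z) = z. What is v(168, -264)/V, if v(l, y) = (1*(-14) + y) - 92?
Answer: 370/2161 ≈ 0.17122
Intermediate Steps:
V = -2161 (V = 9 + 31*(-70) = 9 - 2170 = -2161)
v(l, y) = -106 + y (v(l, y) = (-14 + y) - 92 = -106 + y)
v(168, -264)/V = (-106 - 264)/(-2161) = -370*(-1/2161) = 370/2161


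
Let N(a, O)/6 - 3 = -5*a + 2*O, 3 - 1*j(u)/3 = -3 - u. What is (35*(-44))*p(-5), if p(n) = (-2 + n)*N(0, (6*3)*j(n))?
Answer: 7179480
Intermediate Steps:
j(u) = 18 + 3*u (j(u) = 9 - 3*(-3 - u) = 9 + (9 + 3*u) = 18 + 3*u)
N(a, O) = 18 - 30*a + 12*O (N(a, O) = 18 + 6*(-5*a + 2*O) = 18 + (-30*a + 12*O) = 18 - 30*a + 12*O)
p(n) = (-2 + n)*(3906 + 648*n) (p(n) = (-2 + n)*(18 - 30*0 + 12*((6*3)*(18 + 3*n))) = (-2 + n)*(18 + 0 + 12*(18*(18 + 3*n))) = (-2 + n)*(18 + 0 + 12*(324 + 54*n)) = (-2 + n)*(18 + 0 + (3888 + 648*n)) = (-2 + n)*(3906 + 648*n))
(35*(-44))*p(-5) = (35*(-44))*(18*(-2 - 5)*(217 + 36*(-5))) = -27720*(-7)*(217 - 180) = -27720*(-7)*37 = -1540*(-4662) = 7179480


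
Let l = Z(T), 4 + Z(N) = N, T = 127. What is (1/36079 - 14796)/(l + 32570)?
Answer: -533824883/1179530747 ≈ -0.45257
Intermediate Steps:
Z(N) = -4 + N
l = 123 (l = -4 + 127 = 123)
(1/36079 - 14796)/(l + 32570) = (1/36079 - 14796)/(123 + 32570) = (1/36079 - 14796)/32693 = -533824883/36079*1/32693 = -533824883/1179530747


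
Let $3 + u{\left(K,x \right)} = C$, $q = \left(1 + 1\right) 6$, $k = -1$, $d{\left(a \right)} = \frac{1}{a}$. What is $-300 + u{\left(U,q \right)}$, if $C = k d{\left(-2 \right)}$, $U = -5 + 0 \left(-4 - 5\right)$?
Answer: $- \frac{605}{2} \approx -302.5$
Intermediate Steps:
$U = -5$ ($U = -5 + 0 \left(-9\right) = -5 + 0 = -5$)
$q = 12$ ($q = 2 \cdot 6 = 12$)
$C = \frac{1}{2}$ ($C = - \frac{1}{-2} = \left(-1\right) \left(- \frac{1}{2}\right) = \frac{1}{2} \approx 0.5$)
$u{\left(K,x \right)} = - \frac{5}{2}$ ($u{\left(K,x \right)} = -3 + \frac{1}{2} = - \frac{5}{2}$)
$-300 + u{\left(U,q \right)} = -300 - \frac{5}{2} = - \frac{605}{2}$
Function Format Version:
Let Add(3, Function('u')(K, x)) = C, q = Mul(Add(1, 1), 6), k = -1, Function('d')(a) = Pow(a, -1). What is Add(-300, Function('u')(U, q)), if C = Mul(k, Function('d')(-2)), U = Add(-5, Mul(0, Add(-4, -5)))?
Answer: Rational(-605, 2) ≈ -302.50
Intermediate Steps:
U = -5 (U = Add(-5, Mul(0, -9)) = Add(-5, 0) = -5)
q = 12 (q = Mul(2, 6) = 12)
C = Rational(1, 2) (C = Mul(-1, Pow(-2, -1)) = Mul(-1, Rational(-1, 2)) = Rational(1, 2) ≈ 0.50000)
Function('u')(K, x) = Rational(-5, 2) (Function('u')(K, x) = Add(-3, Rational(1, 2)) = Rational(-5, 2))
Add(-300, Function('u')(U, q)) = Add(-300, Rational(-5, 2)) = Rational(-605, 2)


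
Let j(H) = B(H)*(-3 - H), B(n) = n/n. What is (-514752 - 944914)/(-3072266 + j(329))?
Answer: 729833/1536299 ≈ 0.47506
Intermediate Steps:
B(n) = 1
j(H) = -3 - H (j(H) = 1*(-3 - H) = -3 - H)
(-514752 - 944914)/(-3072266 + j(329)) = (-514752 - 944914)/(-3072266 + (-3 - 1*329)) = -1459666/(-3072266 + (-3 - 329)) = -1459666/(-3072266 - 332) = -1459666/(-3072598) = -1459666*(-1/3072598) = 729833/1536299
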